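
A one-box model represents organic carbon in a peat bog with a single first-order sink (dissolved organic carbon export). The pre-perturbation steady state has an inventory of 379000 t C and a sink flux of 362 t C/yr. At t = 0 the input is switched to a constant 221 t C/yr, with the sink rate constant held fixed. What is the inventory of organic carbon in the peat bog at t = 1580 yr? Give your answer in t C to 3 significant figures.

264000 t C

τ = M₀/F₀ = 379000/362 = 1047 yr; rate constant k = 1/τ.
New steady state M_∞ = F₁/k = F₁·τ = 221 × 1047 = 231380 t C.
M(t) = M_∞ + (M₀ − M_∞)·e^(−t/τ); t/τ = 1580/1047 = 1.509, so e^(−t/τ) = 0.2211.
M(t) = 231380 + 147600 × 0.2211 = 264020 t C.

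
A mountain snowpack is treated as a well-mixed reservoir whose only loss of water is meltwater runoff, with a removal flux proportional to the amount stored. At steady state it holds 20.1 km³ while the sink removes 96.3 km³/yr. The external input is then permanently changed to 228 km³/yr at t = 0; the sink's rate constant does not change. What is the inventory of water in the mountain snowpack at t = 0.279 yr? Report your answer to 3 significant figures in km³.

The sink rate constant is k = F₀/M₀ = 96.3/20.1 = 4.791 yr⁻¹.
Solving dM/dt = F₁ − kM with M(0) = M₀ gives M(t) = F₁/k + (M₀ − F₁/k)·e^(−kt).
F₁/k = 228/4.791 = 47.589 km³; kt = 4.791 × 0.279 = 1.337, e^(−kt) = 0.2627.
M(0.279) = 47.589 + (20.1 − 47.589) × 0.2627 = 47.589 − 7.222 = 40.367 km³.

40.4 km³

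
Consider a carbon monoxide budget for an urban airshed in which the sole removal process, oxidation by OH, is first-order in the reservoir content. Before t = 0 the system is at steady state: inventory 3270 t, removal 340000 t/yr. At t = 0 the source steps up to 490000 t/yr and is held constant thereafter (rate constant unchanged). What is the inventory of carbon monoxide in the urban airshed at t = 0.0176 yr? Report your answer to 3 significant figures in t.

τ = M₀/F₀ = 3270/340000 = 0.009618 yr; rate constant k = 1/τ.
New steady state M_∞ = F₁/k = F₁·τ = 490000 × 0.009618 = 4712.6 t.
M(t) = M_∞ + (M₀ − M_∞)·e^(−t/τ); t/τ = 0.0176/0.009618 = 1.830, so e^(−t/τ) = 0.1604.
M(t) = 4712.6 − 1443 × 0.1604 = 4481.2 t.

4480 t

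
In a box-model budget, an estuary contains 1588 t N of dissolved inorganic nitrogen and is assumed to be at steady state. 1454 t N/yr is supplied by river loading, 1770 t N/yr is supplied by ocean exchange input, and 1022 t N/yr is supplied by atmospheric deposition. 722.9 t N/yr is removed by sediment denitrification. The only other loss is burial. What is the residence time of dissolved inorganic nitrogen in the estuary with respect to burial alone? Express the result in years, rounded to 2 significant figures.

0.45 yr

At steady state ΣF_in = ΣF_out.
ΣF_in = 1454 + 1770 + 1022 = 4246.0 t N/yr.
Burial flux = ΣF_in − (722.9) = 4246.0 − 722.9 = 3523 t N/yr.
τ = M / F = 1588 / 3523 = 0.4507 yr.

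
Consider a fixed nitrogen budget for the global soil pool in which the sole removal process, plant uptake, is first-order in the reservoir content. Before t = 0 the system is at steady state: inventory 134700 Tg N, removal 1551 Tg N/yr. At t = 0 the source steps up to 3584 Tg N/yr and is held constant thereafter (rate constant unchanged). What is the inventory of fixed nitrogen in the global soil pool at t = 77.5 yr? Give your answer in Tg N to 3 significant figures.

239000 Tg N

Residence time τ = M₀/F₀ = 86.85 yr. The eventual steady state is M_∞ = M₀·(F₁/F₀) = 134700 × 3584/1551 = 311260 Tg N.
The anomaly ΔM(t) = M(t) − M_∞ decays as ΔM₀·e^(−t/τ) with ΔM₀ = 134700 − 311260 = −176600 Tg N.
At t = 77.5 yr, e^(−t/τ) = e^(−0.8924) = 0.4097, so ΔM = −72330 Tg N and M = 311260 − 72330 = 238930 Tg N.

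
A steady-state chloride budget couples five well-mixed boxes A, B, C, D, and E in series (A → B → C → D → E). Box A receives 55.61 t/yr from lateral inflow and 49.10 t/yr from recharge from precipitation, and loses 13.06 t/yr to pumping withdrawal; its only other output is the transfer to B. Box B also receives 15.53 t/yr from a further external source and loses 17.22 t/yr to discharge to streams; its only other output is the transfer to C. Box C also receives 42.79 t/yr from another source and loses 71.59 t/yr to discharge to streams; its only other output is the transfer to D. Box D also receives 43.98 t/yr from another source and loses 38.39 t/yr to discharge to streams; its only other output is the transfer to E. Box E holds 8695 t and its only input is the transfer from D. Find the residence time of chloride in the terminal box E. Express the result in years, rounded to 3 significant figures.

Box A: F(A→B) = (55.61 + 49.10) − 13.06 = 91.650 t/yr.
Box B: F(B→C) = (91.650 + 15.53) − 17.22 = 89.960 t/yr.
Box C: F(C→D) = (89.960 + 42.79) − 71.59 = 61.160 t/yr.
Box D: F(D→E) = (61.160 + 43.98) − 38.39 = 66.750 t/yr.
Box E throughput = its input = 66.750 t/yr; τ = 8695 / 66.750 = 130.3 yr.

130 yr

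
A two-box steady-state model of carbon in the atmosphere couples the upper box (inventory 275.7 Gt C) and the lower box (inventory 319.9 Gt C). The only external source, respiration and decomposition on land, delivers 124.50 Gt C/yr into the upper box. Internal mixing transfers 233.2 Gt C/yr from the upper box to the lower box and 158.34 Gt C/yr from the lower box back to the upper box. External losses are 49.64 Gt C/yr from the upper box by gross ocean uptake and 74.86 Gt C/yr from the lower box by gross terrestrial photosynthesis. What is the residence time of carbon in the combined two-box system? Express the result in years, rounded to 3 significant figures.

Treat the two boxes together as one reservoir: the mixing fluxes between them are internal recycling, so τ = ΣM / Σ(external losses).
M_total = 275.7 + 319.9 = 595.60 Gt C.
ΣF_external_out = 49.64 + 74.86 = 124.50 Gt C/yr.
τ = M_total / ΣF_ext = 595.60 / 124.50 = 4.784 yr.

4.78 yr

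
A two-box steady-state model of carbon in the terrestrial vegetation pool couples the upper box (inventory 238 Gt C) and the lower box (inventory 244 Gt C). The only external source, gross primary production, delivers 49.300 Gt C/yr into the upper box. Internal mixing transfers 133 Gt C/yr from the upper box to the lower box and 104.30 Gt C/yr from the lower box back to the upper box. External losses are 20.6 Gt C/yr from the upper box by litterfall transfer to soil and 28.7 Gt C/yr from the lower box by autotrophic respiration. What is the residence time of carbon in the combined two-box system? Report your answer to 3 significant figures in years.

Residence time in the combined system uses the total inventory and the total *external* removal — internal exchanges between the two boxes cancel.
M_total = 238 + 244 = 482.00 Gt C.
ΣF_external_out = 20.6 + 28.7 = 49.300 Gt C/yr.
τ = M_total / ΣF_ext = 482.00 / 49.300 = 9.777 yr.

9.78 yr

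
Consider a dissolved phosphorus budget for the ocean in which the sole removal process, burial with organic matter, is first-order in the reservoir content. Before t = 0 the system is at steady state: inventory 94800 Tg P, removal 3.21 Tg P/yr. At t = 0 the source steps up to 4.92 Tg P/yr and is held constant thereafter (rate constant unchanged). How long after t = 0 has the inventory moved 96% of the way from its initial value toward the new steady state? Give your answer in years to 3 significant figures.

τ = M₀/F₀ = 94800/3.21 = 29530 yr.
The remaining gap fraction is e^(−t/τ); 96% covered ⇒ e^(−t/τ) = 0.0400.
t = −τ ln(0.0400) = 29530 × 3.219 = 95060 yr.

95100 yr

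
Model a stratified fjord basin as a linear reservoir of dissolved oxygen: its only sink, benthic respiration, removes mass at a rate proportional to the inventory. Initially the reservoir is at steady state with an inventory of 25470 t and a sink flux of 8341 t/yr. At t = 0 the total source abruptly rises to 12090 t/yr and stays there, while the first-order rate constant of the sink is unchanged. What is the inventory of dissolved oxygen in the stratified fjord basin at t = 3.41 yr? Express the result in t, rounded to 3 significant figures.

The sink rate constant is k = F₀/M₀ = 8341/25470 = 0.3275 yr⁻¹.
Solving dM/dt = F₁ − kM with M(0) = M₀ gives M(t) = F₁/k + (M₀ − F₁/k)·e^(−kt).
F₁/k = 12090/0.3275 = 36918 t; kt = 0.3275 × 3.41 = 1.117, e^(−kt) = 0.3274.
M(3.41) = 36918 + (25470 − 36918) × 0.3274 = 36918 − 3748 = 33170 t.

33200 t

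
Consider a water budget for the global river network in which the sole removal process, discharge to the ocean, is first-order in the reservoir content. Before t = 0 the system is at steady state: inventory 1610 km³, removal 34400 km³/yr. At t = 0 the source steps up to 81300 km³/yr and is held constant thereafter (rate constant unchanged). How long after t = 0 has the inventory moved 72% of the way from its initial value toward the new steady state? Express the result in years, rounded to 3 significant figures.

0.0596 yr

τ = M₀/F₀ = 1610/34400 = 0.04680 yr.
The remaining gap fraction is e^(−t/τ); 72% covered ⇒ e^(−t/τ) = 0.280.
t = −τ ln(0.280) = 0.04680 × 1.273 = 0.05958 yr.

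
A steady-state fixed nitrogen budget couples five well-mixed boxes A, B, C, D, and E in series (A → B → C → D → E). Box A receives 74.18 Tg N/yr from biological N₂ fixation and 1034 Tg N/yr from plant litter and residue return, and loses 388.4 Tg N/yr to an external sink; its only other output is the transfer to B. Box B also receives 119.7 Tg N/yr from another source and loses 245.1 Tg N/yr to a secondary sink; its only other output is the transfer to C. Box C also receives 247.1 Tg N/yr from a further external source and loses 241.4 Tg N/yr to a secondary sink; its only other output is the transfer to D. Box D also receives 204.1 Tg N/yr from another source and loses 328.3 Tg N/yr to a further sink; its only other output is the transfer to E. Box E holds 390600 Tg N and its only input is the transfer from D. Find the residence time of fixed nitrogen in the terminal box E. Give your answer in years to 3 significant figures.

Box A: F(A→B) = (74.18 + 1034) − 388.4 = 719.78 Tg N/yr.
Box B: F(B→C) = (719.78 + 119.7) − 245.1 = 594.38 Tg N/yr.
Box C: F(C→D) = (594.38 + 247.1) − 241.4 = 600.08 Tg N/yr.
Box D: F(D→E) = (600.08 + 204.1) − 328.3 = 475.88 Tg N/yr.
Box E throughput = its input = 475.88 Tg N/yr; τ = 390600 / 475.88 = 820.8 yr.

821 yr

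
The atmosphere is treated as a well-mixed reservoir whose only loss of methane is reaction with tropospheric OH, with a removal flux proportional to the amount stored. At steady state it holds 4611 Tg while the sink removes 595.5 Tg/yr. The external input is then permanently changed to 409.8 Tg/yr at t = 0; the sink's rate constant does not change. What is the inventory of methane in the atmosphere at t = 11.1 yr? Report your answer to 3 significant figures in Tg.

3520 Tg

The sink rate constant is k = F₀/M₀ = 595.5/4611 = 0.1291 yr⁻¹.
Solving dM/dt = F₁ − kM with M(0) = M₀ gives M(t) = F₁/k + (M₀ − F₁/k)·e^(−kt).
F₁/k = 409.8/0.1291 = 3173.1 Tg; kt = 0.1291 × 11.1 = 1.434, e^(−kt) = 0.2385.
M(11.1) = 3173.1 + (4611 − 3173.1) × 0.2385 = 3173.1 + 342.9 = 3516.0 Tg.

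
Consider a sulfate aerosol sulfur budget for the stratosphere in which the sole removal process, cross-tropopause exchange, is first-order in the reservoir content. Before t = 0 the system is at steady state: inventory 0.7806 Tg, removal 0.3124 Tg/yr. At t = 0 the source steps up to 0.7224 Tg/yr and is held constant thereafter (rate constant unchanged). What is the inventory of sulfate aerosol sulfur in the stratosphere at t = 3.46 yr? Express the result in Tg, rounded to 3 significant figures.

1.55 Tg

τ = M₀/F₀ = 0.7806/0.3124 = 2.499 yr; rate constant k = 1/τ.
New steady state M_∞ = F₁/k = F₁·τ = 0.7224 × 2.499 = 1.8051 Tg.
M(t) = M_∞ + (M₀ − M_∞)·e^(−t/τ); t/τ = 3.46/2.499 = 1.385, so e^(−t/τ) = 0.2504.
M(t) = 1.8051 − 1.024 × 0.2504 = 1.5485 Tg.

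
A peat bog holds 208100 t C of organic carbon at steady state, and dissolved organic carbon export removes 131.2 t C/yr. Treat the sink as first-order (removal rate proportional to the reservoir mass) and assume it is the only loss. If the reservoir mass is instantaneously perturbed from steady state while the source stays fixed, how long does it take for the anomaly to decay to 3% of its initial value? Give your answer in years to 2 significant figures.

5600 yr

For a linear reservoir the anomaly decays as exp(−t/τ) with τ = M/F = 208100/131.2 = 1586 yr.
exp(−t/τ) = 0.03 ⇒ t = −τ ln(0.03) = 1586 × 3.507 = 5562 yr.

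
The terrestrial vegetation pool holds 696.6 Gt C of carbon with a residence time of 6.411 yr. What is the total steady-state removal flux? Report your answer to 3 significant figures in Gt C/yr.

109 Gt C/yr

F = M / τ = 696.6 / 6.411 = 108.7 Gt C/yr.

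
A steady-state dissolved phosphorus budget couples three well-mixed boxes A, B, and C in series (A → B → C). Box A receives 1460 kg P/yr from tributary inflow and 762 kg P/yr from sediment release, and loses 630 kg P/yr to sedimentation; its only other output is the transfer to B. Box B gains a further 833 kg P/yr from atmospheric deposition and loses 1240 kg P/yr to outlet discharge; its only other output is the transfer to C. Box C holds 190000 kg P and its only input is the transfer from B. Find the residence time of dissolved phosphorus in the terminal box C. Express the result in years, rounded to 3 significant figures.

Box A: F(A→B) = (1460 + 762) − 630 = 1592.0 kg P/yr.
Box B: F(B→C) = (1592.0 + 833) − 1240 = 1185.0 kg P/yr.
Box C throughput = its input = 1185.0 kg P/yr; τ = 190000 / 1185.0 = 160.3 yr.

160 yr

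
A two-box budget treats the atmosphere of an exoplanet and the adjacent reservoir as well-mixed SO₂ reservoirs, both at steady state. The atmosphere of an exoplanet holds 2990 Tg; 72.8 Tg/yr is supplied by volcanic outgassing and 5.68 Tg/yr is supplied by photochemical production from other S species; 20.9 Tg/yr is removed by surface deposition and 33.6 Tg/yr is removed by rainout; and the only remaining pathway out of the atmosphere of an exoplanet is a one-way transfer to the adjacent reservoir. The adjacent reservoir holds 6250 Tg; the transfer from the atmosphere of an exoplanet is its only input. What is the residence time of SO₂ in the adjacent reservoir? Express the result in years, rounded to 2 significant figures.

260 yr

Balance the atmosphere of an exoplanet: ΣF_in = 72.8 + 5.68 = 78.480 Tg/yr.
Transfer to the adjacent reservoir = ΣF_in − (20.9 + 33.6) = 23.980 Tg/yr.
At steady state the output of the adjacent reservoir equals its input, 23.980 Tg/yr.
τ = M / F = 6250 / 23.980 = 260.6 yr.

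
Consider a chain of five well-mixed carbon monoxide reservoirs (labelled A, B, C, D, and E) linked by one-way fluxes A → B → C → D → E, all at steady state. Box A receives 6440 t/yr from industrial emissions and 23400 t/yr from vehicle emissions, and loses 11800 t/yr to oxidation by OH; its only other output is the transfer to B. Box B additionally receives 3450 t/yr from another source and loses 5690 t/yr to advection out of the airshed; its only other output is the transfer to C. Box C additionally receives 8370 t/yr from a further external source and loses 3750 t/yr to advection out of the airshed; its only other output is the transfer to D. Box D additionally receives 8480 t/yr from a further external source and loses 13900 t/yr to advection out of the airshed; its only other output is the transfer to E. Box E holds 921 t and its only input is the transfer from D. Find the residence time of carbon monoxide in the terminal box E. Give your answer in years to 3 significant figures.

Box A: F(A→B) = (6440 + 23400) − 11800 = 18040 t/yr.
Box B: F(B→C) = (18040 + 3450) − 5690 = 15800 t/yr.
Box C: F(C→D) = (15800 + 8370) − 3750 = 20420 t/yr.
Box D: F(D→E) = (20420 + 8480) − 13900 = 15000 t/yr.
Box E throughput = its input = 15000 t/yr; τ = 921 / 15000 = 0.06140 yr.

0.0614 yr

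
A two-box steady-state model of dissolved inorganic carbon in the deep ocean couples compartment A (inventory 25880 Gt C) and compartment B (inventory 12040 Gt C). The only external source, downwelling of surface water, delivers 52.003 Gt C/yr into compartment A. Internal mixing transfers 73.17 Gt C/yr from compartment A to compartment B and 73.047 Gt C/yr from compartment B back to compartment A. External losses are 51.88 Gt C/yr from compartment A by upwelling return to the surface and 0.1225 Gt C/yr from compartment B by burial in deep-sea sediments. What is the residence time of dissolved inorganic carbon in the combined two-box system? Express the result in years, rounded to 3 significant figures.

729 yr

Residence time in the combined system uses the total inventory and the total *external* removal — internal exchanges between the two boxes cancel.
M_total = 25880 + 12040 = 37920 Gt C.
ΣF_external_out = 51.88 + 0.1225 = 52.003 Gt C/yr.
τ = M_total / ΣF_ext = 37920 / 52.003 = 729.2 yr.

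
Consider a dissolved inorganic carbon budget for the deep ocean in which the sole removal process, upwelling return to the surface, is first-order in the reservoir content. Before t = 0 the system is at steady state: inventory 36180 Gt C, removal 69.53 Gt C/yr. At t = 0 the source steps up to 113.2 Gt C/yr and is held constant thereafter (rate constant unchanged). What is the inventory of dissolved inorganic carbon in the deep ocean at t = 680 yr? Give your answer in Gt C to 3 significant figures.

Residence time τ = M₀/F₀ = 520.4 yr. The eventual steady state is M_∞ = M₀·(F₁/F₀) = 36180 × 113.2/69.53 = 58904 Gt C.
The anomaly ΔM(t) = M(t) − M_∞ decays as ΔM₀·e^(−t/τ) with ΔM₀ = 36180 − 58904 = −22720 Gt C.
At t = 680 yr, e^(−t/τ) = e^(−1.307) = 0.2707, so ΔM = −6151 Gt C and M = 58904 − 6151 = 52753 Gt C.

52800 Gt C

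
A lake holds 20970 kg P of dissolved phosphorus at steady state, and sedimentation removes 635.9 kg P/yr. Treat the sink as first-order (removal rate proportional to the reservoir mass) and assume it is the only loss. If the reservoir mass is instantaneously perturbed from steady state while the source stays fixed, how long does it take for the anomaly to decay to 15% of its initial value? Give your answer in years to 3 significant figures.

For a linear reservoir the anomaly decays as exp(−t/τ) with τ = M/F = 20970/635.9 = 32.98 yr.
exp(−t/τ) = 0.15 ⇒ t = −τ ln(0.15) = 32.98 × 1.897 = 62.56 yr.

62.6 yr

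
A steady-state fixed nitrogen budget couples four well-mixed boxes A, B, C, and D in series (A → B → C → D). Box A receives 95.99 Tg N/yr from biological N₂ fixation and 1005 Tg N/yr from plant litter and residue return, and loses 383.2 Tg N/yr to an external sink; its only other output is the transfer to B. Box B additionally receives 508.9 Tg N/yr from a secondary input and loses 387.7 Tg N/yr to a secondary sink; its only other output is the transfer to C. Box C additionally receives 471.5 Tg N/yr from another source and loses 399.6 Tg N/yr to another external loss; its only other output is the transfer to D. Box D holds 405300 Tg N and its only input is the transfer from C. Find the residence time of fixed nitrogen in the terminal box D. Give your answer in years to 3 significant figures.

445 yr

Box A: F(A→B) = (95.99 + 1005) − 383.2 = 717.79 Tg N/yr.
Box B: F(B→C) = (717.79 + 508.9) − 387.7 = 838.99 Tg N/yr.
Box C: F(C→D) = (838.99 + 471.5) − 399.6 = 910.89 Tg N/yr.
Box D throughput = its input = 910.89 Tg N/yr; τ = 405300 / 910.89 = 444.9 yr.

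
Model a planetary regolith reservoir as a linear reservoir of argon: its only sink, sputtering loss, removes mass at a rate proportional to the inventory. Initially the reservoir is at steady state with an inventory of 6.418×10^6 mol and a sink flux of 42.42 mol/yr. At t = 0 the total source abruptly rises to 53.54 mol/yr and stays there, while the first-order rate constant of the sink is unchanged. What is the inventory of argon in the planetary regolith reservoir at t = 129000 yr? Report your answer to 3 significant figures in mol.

7.38×10^6 mol

The sink rate constant is k = F₀/M₀ = 42.42/6.418×10^6 = 6.610×10^-6 yr⁻¹.
Solving dM/dt = F₁ − kM with M(0) = M₀ gives M(t) = F₁/k + (M₀ − F₁/k)·e^(−kt).
F₁/k = 53.54/6.610×10^-6 = 8.1004×10^6 mol; kt = 6.610×10^-6 × 129000 = 0.8526, e^(−kt) = 0.4263.
M(129000) = 8.1004×10^6 + (6.418×10^6 − 8.1004×10^6) × 0.4263 = 8.1004×10^6 − 717200 = 7.3832×10^6 mol.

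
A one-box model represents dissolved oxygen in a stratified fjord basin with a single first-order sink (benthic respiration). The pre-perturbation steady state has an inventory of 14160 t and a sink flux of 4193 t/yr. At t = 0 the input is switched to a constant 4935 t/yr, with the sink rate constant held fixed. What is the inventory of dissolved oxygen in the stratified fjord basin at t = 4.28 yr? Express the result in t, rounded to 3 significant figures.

Residence time τ = M₀/F₀ = 3.377 yr. The eventual steady state is M_∞ = M₀·(F₁/F₀) = 14160 × 4935/4193 = 16666 t.
The anomaly ΔM(t) = M(t) − M_∞ decays as ΔM₀·e^(−t/τ) with ΔM₀ = 14160 − 16666 = −2506 t.
At t = 4.28 yr, e^(−t/τ) = e^(−1.267) = 0.2816, so ΔM = −705.6 t and M = 16666 − 705.6 = 15960 t.

16000 t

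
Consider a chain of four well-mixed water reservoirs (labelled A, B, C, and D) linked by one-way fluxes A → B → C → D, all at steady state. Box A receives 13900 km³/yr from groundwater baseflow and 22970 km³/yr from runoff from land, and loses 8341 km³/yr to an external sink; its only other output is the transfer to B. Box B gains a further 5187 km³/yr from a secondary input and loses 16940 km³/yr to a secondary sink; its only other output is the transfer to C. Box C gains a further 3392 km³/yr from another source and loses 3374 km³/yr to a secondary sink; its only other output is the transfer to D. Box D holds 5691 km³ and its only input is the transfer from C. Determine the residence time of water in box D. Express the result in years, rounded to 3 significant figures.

0.339 yr

Box A: F(A→B) = (13900 + 22970) − 8341 = 28529 km³/yr.
Box B: F(B→C) = (28529 + 5187) − 16940 = 16776 km³/yr.
Box C: F(C→D) = (16776 + 3392) − 3374 = 16794 km³/yr.
Box D throughput = its input = 16794 km³/yr; τ = 5691 / 16794 = 0.3389 yr.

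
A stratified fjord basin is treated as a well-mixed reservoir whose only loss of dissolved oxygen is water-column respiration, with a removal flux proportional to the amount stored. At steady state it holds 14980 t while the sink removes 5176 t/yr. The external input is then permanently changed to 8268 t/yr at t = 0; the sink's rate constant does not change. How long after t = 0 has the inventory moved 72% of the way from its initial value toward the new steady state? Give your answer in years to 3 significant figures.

τ = M₀/F₀ = 14980/5176 = 2.894 yr.
The remaining gap fraction is e^(−t/τ); 72% covered ⇒ e^(−t/τ) = 0.280.
t = −τ ln(0.280) = 2.894 × 1.273 = 3.684 yr.

3.68 yr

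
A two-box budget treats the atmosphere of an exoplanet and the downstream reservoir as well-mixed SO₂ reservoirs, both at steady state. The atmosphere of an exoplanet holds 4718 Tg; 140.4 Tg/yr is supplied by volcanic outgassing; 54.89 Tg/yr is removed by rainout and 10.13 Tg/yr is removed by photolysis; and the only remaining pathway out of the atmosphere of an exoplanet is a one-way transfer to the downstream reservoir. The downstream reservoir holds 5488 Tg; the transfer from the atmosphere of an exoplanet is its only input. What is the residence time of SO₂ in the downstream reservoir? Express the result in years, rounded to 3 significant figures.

72.8 yr

Balance the atmosphere of an exoplanet: ΣF_in = 140.40 Tg/yr.
Transfer to the downstream reservoir = ΣF_in − (54.89 + 10.13) = 75.380 Tg/yr.
At steady state the output of the downstream reservoir equals its input, 75.380 Tg/yr.
τ = M / F = 5488 / 75.380 = 72.80 yr.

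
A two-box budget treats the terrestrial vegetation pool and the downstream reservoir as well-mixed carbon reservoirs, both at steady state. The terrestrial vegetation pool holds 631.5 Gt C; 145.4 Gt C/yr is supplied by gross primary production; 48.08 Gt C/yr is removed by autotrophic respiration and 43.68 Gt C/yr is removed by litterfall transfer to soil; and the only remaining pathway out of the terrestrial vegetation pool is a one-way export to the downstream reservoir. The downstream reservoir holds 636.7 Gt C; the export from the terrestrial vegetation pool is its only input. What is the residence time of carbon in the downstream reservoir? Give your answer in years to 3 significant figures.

11.9 yr

Balance the terrestrial vegetation pool: ΣF_in = 145.40 Gt C/yr.
Export to the downstream reservoir = ΣF_in − (48.08 + 43.68) = 53.640 Gt C/yr.
At steady state the output of the downstream reservoir equals its input, 53.640 Gt C/yr.
τ = M / F = 636.7 / 53.640 = 11.87 yr.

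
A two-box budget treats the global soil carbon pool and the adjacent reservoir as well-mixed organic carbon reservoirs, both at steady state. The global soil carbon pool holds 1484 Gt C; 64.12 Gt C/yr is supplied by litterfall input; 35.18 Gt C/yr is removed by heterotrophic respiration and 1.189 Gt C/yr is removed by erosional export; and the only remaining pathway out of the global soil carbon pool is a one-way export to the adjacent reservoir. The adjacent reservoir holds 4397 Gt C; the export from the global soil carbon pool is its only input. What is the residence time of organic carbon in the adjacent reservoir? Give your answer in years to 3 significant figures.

158 yr

Balance the global soil carbon pool: ΣF_in = 64.120 Gt C/yr.
Export to the adjacent reservoir = ΣF_in − (35.18 + 1.189) = 27.751 Gt C/yr.
At steady state the output of the adjacent reservoir equals its input, 27.751 Gt C/yr.
τ = M / F = 4397 / 27.751 = 158.4 yr.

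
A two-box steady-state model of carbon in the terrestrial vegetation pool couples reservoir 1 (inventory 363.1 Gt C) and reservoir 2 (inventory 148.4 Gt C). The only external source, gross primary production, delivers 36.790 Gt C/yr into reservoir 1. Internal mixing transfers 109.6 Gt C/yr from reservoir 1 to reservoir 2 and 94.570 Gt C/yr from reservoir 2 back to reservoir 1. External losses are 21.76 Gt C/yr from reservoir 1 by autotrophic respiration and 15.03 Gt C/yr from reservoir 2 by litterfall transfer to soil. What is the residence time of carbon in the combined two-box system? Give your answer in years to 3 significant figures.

Residence time in the combined system uses the total inventory and the total *external* removal — internal exchanges between the two boxes cancel.
M_total = 363.1 + 148.4 = 511.50 Gt C.
ΣF_external_out = 21.76 + 15.03 = 36.790 Gt C/yr.
τ = M_total / ΣF_ext = 511.50 / 36.790 = 13.90 yr.

13.9 yr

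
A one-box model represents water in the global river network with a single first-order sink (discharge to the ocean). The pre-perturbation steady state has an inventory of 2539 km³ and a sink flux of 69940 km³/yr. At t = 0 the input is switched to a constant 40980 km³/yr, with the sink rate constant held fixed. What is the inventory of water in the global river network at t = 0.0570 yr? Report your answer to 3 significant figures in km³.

1710 km³

τ = M₀/F₀ = 2539/69940 = 0.03630 yr; rate constant k = 1/τ.
New steady state M_∞ = F₁/k = F₁·τ = 40980 × 0.03630 = 1487.7 km³.
M(t) = M_∞ + (M₀ − M_∞)·e^(−t/τ); t/τ = 0.0570/0.03630 = 1.570, so e^(−t/τ) = 0.2080.
M(t) = 1487.7 + 1051 × 0.2080 = 1706.4 km³.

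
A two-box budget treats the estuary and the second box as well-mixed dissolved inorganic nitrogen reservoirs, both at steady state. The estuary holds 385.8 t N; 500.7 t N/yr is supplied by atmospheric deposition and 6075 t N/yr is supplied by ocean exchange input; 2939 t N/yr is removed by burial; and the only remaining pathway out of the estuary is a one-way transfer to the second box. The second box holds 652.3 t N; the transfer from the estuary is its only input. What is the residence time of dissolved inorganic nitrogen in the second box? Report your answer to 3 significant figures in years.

0.179 yr

Balance the estuary: ΣF_in = 500.7 + 6075 = 6575.7 t N/yr.
Transfer to the second box = ΣF_in − (2939) = 3636.7 t N/yr.
At steady state the output of the second box equals its input, 3636.7 t N/yr.
τ = M / F = 652.3 / 3636.7 = 0.1794 yr.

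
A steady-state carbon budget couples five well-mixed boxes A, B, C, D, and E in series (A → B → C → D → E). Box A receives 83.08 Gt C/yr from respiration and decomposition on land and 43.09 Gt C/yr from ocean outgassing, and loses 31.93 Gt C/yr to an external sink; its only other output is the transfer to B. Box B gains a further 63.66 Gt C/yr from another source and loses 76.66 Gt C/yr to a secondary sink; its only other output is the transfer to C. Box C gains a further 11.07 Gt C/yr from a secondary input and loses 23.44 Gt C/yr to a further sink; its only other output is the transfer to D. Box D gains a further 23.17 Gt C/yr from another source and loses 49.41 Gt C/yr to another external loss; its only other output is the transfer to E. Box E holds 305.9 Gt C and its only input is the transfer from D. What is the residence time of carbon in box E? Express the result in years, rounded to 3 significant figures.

Box A: F(A→B) = (83.08 + 43.09) − 31.93 = 94.240 Gt C/yr.
Box B: F(B→C) = (94.240 + 63.66) − 76.66 = 81.240 Gt C/yr.
Box C: F(C→D) = (81.240 + 11.07) − 23.44 = 68.870 Gt C/yr.
Box D: F(D→E) = (68.870 + 23.17) − 49.41 = 42.630 Gt C/yr.
Box E throughput = its input = 42.630 Gt C/yr; τ = 305.9 / 42.630 = 7.176 yr.

7.18 yr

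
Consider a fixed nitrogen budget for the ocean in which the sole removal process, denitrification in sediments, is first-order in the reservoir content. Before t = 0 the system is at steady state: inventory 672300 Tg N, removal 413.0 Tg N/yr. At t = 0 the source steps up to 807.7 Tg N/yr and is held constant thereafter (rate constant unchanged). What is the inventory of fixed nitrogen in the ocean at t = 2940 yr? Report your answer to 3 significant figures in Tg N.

The sink rate constant is k = F₀/M₀ = 413.0/672300 = 0.0006143 yr⁻¹.
Solving dM/dt = F₁ − kM with M(0) = M₀ gives M(t) = F₁/k + (M₀ − F₁/k)·e^(−kt).
F₁/k = 807.7/0.0006143 = 1.3148×10^6 Tg N; kt = 0.0006143 × 2940 = 1.806, e^(−kt) = 0.1643.
M(2940) = 1.3148×10^6 + (672300 − 1.3148×10^6) × 0.1643 = 1.3148×10^6 − 105600 = 1.2092×10^6 Tg N.

1.21×10^6 Tg N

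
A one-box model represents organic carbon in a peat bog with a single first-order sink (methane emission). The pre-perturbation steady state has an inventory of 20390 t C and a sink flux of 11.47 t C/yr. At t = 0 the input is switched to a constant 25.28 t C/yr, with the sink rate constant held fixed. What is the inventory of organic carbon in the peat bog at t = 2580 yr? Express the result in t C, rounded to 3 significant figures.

The sink rate constant is k = F₀/M₀ = 11.47/20390 = 0.0005625 yr⁻¹.
Solving dM/dt = F₁ − kM with M(0) = M₀ gives M(t) = F₁/k + (M₀ − F₁/k)·e^(−kt).
F₁/k = 25.28/0.0005625 = 44940 t C; kt = 0.0005625 × 2580 = 1.451, e^(−kt) = 0.2343.
M(2580) = 44940 + (20390 − 44940) × 0.2343 = 44940 − 5751 = 39189 t C.

39200 t C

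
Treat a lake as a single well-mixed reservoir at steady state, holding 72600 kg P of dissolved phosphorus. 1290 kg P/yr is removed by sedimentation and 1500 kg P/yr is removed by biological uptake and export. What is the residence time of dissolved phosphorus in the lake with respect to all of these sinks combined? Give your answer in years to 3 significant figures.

Total removal flux = 1290 + 1500 = 2790.0 kg P/yr.
τ = M / ΣF_out = 72600 / 2790.0 = 26.02 yr.

26.0 yr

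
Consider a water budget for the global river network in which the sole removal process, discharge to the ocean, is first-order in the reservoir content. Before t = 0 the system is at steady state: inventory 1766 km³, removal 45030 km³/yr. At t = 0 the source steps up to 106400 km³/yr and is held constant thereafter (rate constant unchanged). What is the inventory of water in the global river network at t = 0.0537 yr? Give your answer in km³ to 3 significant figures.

Residence time τ = M₀/F₀ = 0.03922 yr. The eventual steady state is M_∞ = M₀·(F₁/F₀) = 1766 × 106400/45030 = 4172.8 km³.
The anomaly ΔM(t) = M(t) − M_∞ decays as ΔM₀·e^(−t/τ) with ΔM₀ = 1766 − 4172.8 = −2407 km³.
At t = 0.0537 yr, e^(−t/τ) = e^(−1.369) = 0.2543, so ΔM = −612.0 km³ and M = 4172.8 − 612.0 = 3560.8 km³.

3560 km³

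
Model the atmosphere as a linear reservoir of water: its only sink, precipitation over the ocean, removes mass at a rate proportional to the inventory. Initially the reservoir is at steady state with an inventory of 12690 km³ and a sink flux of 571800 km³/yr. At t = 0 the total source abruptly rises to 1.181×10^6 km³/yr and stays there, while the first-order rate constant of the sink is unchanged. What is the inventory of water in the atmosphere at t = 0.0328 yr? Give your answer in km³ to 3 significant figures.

23100 km³

Residence time τ = M₀/F₀ = 0.02219 yr. The eventual steady state is M_∞ = M₀·(F₁/F₀) = 12690 × 1.181×10^6/571800 = 26210 km³.
The anomaly ΔM(t) = M(t) − M_∞ decays as ΔM₀·e^(−t/τ) with ΔM₀ = 12690 − 26210 = −13520 km³.
At t = 0.0328 yr, e^(−t/τ) = e^(−1.478) = 0.2281, so ΔM = −3084 km³ and M = 26210 − 3084 = 23126 km³.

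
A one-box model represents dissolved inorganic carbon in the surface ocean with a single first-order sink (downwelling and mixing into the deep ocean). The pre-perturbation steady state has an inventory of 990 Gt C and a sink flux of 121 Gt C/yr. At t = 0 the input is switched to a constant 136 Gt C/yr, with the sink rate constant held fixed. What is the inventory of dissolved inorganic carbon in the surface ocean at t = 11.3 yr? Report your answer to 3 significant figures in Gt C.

Residence time τ = M₀/F₀ = 8.182 yr. The eventual steady state is M_∞ = M₀·(F₁/F₀) = 990 × 136/121 = 1112.7 Gt C.
The anomaly ΔM(t) = M(t) − M_∞ decays as ΔM₀·e^(−t/τ) with ΔM₀ = 990 − 1112.7 = −122.7 Gt C.
At t = 11.3 yr, e^(−t/τ) = e^(−1.381) = 0.2513, so ΔM = −30.84 Gt C and M = 1112.7 − 30.84 = 1081.9 Gt C.

1080 Gt C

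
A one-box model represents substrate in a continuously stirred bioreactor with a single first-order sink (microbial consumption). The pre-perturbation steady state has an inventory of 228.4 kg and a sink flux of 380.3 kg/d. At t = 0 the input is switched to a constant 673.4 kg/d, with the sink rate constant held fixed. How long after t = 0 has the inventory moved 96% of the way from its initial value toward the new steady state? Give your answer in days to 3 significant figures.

τ = M₀/F₀ = 228.4/380.3 = 0.6006 d.
The remaining gap fraction is e^(−t/τ); 96% covered ⇒ e^(−t/τ) = 0.0400.
t = −τ ln(0.0400) = 0.6006 × 3.219 = 1.933 d.

1.93 d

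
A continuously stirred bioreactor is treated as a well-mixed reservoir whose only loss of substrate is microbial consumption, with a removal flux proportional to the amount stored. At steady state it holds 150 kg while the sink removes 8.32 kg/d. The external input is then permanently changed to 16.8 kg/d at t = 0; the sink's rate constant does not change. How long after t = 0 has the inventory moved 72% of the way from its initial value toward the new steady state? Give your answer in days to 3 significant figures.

τ = M₀/F₀ = 150/8.32 = 18.03 d.
The remaining gap fraction is e^(−t/τ); 72% covered ⇒ e^(−t/τ) = 0.280.
t = −τ ln(0.280) = 18.03 × 1.273 = 22.95 d.

23.0 d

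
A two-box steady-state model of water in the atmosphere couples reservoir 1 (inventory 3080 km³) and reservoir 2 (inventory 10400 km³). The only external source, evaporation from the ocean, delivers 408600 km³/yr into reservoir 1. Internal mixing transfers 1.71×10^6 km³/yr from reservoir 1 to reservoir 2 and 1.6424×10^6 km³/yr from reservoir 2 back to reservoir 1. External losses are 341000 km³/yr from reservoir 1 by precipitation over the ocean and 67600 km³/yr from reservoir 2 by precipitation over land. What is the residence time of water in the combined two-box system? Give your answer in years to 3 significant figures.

Residence time in the combined system uses the total inventory and the total *external* removal — internal exchanges between the two boxes cancel.
M_total = 3080 + 10400 = 13480 km³.
ΣF_external_out = 341000 + 67600 = 408600 km³/yr.
τ = M_total / ΣF_ext = 13480 / 408600 = 0.03299 yr.

0.0330 yr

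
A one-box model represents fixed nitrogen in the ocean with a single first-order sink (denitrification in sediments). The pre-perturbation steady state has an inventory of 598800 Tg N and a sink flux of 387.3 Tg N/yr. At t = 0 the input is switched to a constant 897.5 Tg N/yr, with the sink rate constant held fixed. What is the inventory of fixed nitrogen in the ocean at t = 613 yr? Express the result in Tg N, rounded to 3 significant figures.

857000 Tg N

τ = M₀/F₀ = 598800/387.3 = 1546 yr; rate constant k = 1/τ.
New steady state M_∞ = F₁/k = F₁·τ = 897.5 × 1546 = 1.3876×10^6 Tg N.
M(t) = M_∞ + (M₀ − M_∞)·e^(−t/τ); t/τ = 613/1546 = 0.3965, so e^(−t/τ) = 0.6727.
M(t) = 1.3876×10^6 − 788800 × 0.6727 = 856990 Tg N.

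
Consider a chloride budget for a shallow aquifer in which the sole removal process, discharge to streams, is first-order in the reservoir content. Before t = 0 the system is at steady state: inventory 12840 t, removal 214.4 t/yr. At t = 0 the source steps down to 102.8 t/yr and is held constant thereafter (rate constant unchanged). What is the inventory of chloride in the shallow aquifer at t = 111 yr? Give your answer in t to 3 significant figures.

7200 t

The sink rate constant is k = F₀/M₀ = 214.4/12840 = 0.01670 yr⁻¹.
Solving dM/dt = F₁ − kM with M(0) = M₀ gives M(t) = F₁/k + (M₀ − F₁/k)·e^(−kt).
F₁/k = 102.8/0.01670 = 6156.5 t; kt = 0.01670 × 111 = 1.853, e^(−kt) = 0.1567.
M(111) = 6156.5 + (12840 − 6156.5) × 0.1567 = 6156.5 + 1047 = 7203.8 t.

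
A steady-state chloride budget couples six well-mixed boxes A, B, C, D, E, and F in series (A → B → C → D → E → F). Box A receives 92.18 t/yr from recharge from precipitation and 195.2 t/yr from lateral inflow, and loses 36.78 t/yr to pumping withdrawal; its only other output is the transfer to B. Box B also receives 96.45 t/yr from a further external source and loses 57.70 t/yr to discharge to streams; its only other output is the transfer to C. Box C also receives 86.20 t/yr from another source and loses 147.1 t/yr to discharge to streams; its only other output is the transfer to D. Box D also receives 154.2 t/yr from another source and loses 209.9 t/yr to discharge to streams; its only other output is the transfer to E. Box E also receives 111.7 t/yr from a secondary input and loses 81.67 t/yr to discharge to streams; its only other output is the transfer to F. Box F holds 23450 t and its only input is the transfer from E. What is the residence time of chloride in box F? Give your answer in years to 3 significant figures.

Box A: F(A→B) = (92.18 + 195.2) − 36.78 = 250.60 t/yr.
Box B: F(B→C) = (250.60 + 96.45) − 57.70 = 289.35 t/yr.
Box C: F(C→D) = (289.35 + 86.20) − 147.1 = 228.45 t/yr.
Box D: F(D→E) = (228.45 + 154.2) − 209.9 = 172.75 t/yr.
Box E: F(E→F) = (172.75 + 111.7) − 81.67 = 202.78 t/yr.
Box F throughput = its input = 202.78 t/yr; τ = 23450 / 202.78 = 115.6 yr.

116 yr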